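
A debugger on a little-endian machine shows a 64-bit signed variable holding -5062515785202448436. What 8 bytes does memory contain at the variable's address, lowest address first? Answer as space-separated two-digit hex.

Two's complement of -5062515785202448436 in 64 bits: 5062515785202448436 = 0x4641AB48C6CCB834; invert → 0xB9BE54B7393347CB; add 1 → 0xB9BE54B7393347CC.
Split into bytes (most-significant first): B9 BE 54 B7 39 33 47 CC.
Little-endian stores the least-significant byte at the lowest address.
So at ascending addresses the bytes are CC 47 33 39 B7 54 BE B9.

CC 47 33 39 B7 54 BE B9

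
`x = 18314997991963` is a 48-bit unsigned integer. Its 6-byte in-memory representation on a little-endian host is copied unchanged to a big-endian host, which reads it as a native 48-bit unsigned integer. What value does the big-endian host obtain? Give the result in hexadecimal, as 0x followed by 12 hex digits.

0x1B0AF34AA810

18314997991963 in 48-bit hexadecimal is 0x10A84AF30A1B.
Stored little-endian, the bytes at ascending addresses are 1B 0A F3 4A A8 10.
Read back as big-endian, the last byte is least significant, giving 0x1B0AF34AA810.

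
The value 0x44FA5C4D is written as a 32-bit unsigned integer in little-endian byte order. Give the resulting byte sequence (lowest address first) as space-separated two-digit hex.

Split into bytes (most-significant first): 44 FA 5C 4D.
Little-endian: lowest address holds the least-significant byte.
So at ascending addresses the bytes are 4D 5C FA 44.

4D 5C FA 44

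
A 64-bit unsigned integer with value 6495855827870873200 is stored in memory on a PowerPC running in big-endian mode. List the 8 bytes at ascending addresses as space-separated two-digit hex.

5A 25 EA 75 7C 64 F6 70

6495855827870873200 in hexadecimal, padded to 64 bits, is 0x5A25EA757C64F670.
Split into bytes (most-significant first): 5A 25 EA 75 7C 64 F6 70.
In big-endian order the high byte comes first in memory.
So the memory order matches the most-significant-first order: 5A 25 EA 75 7C 64 F6 70.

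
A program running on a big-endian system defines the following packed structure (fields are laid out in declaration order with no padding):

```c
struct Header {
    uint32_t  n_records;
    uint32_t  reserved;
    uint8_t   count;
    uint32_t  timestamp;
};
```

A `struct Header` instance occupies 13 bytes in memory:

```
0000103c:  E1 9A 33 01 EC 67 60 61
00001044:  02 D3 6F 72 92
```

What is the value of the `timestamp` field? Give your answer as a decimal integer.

`timestamp` follows `n_records` (4 B), `reserved` (4 B), `count` (1 B), so it starts at offset 4 + 4 + 1 = 9 and occupies 4 bytes.
Bytes at offsets 9..12: D3 6F 72 92.
In big-endian order the high byte comes first in memory.
The bytes are already most-significant first: 0xD36F7292.
0xD36F7292 = 3547296402.

3547296402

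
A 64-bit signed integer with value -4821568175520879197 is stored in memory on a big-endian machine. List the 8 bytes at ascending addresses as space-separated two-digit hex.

Two's complement of -4821568175520879197 in 64 bits: 4821568175520879197 = 0x42E9A6B5BA40125D; invert → 0xBD16594A45BFEDA2; add 1 → 0xBD16594A45BFEDA3.
Split into bytes (most-significant first): BD 16 59 4A 45 BF ED A3.
Big-endian stores the most-significant byte at the lowest address.
So the memory order matches the most-significant-first order: BD 16 59 4A 45 BF ED A3.

BD 16 59 4A 45 BF ED A3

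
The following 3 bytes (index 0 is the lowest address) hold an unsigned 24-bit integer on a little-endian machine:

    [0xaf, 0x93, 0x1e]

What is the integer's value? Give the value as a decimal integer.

2003887

Little-endian stores the least-significant byte at the lowest address.
Reassemble most-significant byte first: 1E 93 AF → 0x1E93AF.
0x1E93AF = 2003887.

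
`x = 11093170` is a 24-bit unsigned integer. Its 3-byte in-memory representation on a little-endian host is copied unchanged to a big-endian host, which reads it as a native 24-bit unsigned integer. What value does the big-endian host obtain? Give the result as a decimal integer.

11093170 in 24-bit hexadecimal is 0xA944B2.
Stored little-endian, the bytes at ascending addresses are B2 44 A9.
Read back as big-endian, the last byte is least significant, giving 0xB244A9.
0xB244A9 = 11682985.

11682985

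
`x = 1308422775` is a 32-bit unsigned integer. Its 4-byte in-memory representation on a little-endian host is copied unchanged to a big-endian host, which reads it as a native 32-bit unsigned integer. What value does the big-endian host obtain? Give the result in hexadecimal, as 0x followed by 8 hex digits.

0x77F2FC4D

1308422775 in 32-bit hexadecimal is 0x4DFCF277.
Stored little-endian, the bytes at ascending addresses are 77 F2 FC 4D.
Read back as big-endian, the last byte is least significant, giving 0x77F2FC4D.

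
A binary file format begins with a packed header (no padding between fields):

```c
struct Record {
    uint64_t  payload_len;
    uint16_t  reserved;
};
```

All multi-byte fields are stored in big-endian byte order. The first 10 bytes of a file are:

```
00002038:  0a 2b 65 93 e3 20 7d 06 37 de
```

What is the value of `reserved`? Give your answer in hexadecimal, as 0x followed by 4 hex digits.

`reserved` follows `payload_len` (8 bytes), so it starts at byte offset 8 and occupies 2 bytes.
Bytes at offsets 8..9: 37 DE.
Big-endian: lowest address holds the most-significant byte.
The bytes are already most-significant first: 0x37DE.

0x37DE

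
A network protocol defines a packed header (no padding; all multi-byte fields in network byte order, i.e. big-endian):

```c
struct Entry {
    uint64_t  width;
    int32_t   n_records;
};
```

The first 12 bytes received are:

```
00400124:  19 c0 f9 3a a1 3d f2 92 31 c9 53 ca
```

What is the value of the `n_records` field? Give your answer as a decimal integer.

835277770

`n_records` follows `width` (8 bytes), so it starts at byte offset 8 and occupies 4 bytes.
Bytes at offsets 8..11: 31 C9 53 CA.
Big-endian stores the most-significant byte at the lowest address.
The bytes are already most-significant first: 0x31C953CA.
0x31C953CA = 835277770.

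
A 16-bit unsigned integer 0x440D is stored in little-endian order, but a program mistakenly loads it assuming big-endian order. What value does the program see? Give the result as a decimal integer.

Stored little-endian, the bytes at ascending addresses are 0D 44.
Read back as big-endian, the last byte is least significant, giving 0x0D44.
0x0D44 = 3396.

3396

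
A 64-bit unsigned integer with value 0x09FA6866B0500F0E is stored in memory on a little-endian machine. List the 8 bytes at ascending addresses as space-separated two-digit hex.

0E 0F 50 B0 66 68 FA 09

Split into bytes (most-significant first): 09 FA 68 66 B0 50 0F 0E.
In little-endian order the low byte comes first in memory.
So at ascending addresses the bytes are 0E 0F 50 B0 66 68 FA 09.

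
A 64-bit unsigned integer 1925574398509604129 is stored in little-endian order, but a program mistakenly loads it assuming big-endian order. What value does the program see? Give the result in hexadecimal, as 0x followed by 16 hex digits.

1925574398509604129 in 64-bit hexadecimal is 0x1AB903B69BC05D21.
Stored little-endian, the bytes at ascending addresses are 21 5D C0 9B B6 03 B9 1A.
Read back as big-endian, the last byte is least significant, giving 0x215DC09BB603B91A.

0x215DC09BB603B91A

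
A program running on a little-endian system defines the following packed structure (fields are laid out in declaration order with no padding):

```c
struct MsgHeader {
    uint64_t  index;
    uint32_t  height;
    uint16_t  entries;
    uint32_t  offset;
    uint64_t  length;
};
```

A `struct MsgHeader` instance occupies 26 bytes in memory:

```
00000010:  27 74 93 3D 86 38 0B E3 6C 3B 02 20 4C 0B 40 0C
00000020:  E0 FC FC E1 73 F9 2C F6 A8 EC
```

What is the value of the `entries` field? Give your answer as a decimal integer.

`entries` follows `index` (8 B), `height` (4 B), so it starts at offset 8 + 4 = 12 and occupies 2 bytes.
Bytes at offsets 12..13: 4C 0B.
Little-endian: lowest address holds the least-significant byte.
Reassemble most-significant byte first: 0B 4C → 0x0B4C.
0x0B4C = 2892.

2892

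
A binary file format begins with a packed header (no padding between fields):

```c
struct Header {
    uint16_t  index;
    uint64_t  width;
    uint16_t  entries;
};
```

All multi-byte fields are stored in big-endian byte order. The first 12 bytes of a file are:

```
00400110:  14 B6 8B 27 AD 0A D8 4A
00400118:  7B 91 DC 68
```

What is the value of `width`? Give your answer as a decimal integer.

`width` follows `index` (2 bytes), so it starts at byte offset 2 and occupies 8 bytes.
Bytes at offsets 2..9: 8B 27 AD 0A D8 4A 7B 91.
Big-endian stores the most-significant byte at the lowest address.
The bytes are already most-significant first: 0x8B27AD0AD84A7B91.
0x8B27AD0AD84A7B91 = 10027173357453736849.

10027173357453736849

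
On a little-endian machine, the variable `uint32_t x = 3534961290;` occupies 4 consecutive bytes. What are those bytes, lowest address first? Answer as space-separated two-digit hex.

3534961290 in hexadecimal, padded to 32 bits, is 0xD2B33A8A.
Split into bytes (most-significant first): D2 B3 3A 8A.
Little-endian stores the least-significant byte at the lowest address.
So at ascending addresses the bytes are 8A 3A B3 D2.

8A 3A B3 D2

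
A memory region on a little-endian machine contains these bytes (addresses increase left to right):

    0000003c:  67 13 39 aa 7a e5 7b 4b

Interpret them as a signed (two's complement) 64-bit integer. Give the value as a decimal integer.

Little-endian: lowest address holds the least-significant byte.
Reassemble most-significant byte first: 4B 7B E5 7A AA 39 13 67 → 0x4B7BE57AAA391367.
0x4B7BE57AAA391367 = 5439193289984643943.

5439193289984643943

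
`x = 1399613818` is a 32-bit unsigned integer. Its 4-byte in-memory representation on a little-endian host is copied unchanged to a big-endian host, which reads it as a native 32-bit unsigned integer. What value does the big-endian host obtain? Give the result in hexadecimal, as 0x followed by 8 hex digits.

1399613818 in 32-bit hexadecimal is 0x536C697A.
Stored little-endian, the bytes at ascending addresses are 7A 69 6C 53.
Read back as big-endian, the last byte is least significant, giving 0x7A696C53.

0x7A696C53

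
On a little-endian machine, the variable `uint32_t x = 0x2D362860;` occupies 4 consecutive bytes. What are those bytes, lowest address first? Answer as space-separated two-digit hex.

Split into bytes (most-significant first): 2D 36 28 60.
Little-endian: lowest address holds the least-significant byte.
So at ascending addresses the bytes are 60 28 36 2D.

60 28 36 2D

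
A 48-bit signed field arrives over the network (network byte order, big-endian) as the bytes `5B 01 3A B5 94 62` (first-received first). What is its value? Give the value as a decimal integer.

Big-endian stores the most-significant byte at the lowest address.
The bytes are already most-significant first: 0x5B013AB59462.
0x5B013AB59462 = 100060838073442.

100060838073442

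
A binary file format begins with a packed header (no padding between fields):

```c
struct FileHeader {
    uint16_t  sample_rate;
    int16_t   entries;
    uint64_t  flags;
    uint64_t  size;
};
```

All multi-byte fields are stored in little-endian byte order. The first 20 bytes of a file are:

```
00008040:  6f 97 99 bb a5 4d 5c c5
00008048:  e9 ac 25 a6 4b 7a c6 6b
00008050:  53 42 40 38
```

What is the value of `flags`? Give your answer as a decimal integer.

`flags` follows `sample_rate` (2 B), `entries` (2 B), so it starts at offset 2 + 2 = 4 and occupies 8 bytes.
Bytes at offsets 4..11: A5 4D 5C C5 E9 AC 25 A6.
Little-endian: lowest address holds the least-significant byte.
Reassemble most-significant byte first: A6 25 AC E9 C5 5C 4D A5 → 0xA625ACE9C55C4DA5.
0xA625ACE9C55C4DA5 = 11972165304472849829.

11972165304472849829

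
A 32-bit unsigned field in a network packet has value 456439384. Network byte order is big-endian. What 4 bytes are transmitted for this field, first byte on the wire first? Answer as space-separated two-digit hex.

456439384 in hexadecimal, padded to 32 bits, is 0x1B34B658.
Split into bytes (most-significant first): 1B 34 B6 58.
In big-endian order the high byte comes first in memory.
So the memory order matches the most-significant-first order: 1B 34 B6 58.

1B 34 B6 58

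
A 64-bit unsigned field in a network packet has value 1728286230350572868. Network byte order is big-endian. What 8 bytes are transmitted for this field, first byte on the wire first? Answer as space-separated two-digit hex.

17 FC 1B 2B 6E 3E AD 44

1728286230350572868 in hexadecimal, padded to 64 bits, is 0x17FC1B2B6E3EAD44.
Split into bytes (most-significant first): 17 FC 1B 2B 6E 3E AD 44.
Big-endian stores the most-significant byte at the lowest address.
So the memory order matches the most-significant-first order: 17 FC 1B 2B 6E 3E AD 44.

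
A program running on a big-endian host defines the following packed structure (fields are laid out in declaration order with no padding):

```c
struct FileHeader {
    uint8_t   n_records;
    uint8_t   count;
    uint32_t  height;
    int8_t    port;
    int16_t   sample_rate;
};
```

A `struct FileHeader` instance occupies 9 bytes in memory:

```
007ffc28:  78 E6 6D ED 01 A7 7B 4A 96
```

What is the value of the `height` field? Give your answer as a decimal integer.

1844248999

`height` follows `n_records` (1 B), `count` (1 B), so it starts at offset 1 + 1 = 2 and occupies 4 bytes.
Bytes at offsets 2..5: 6D ED 01 A7.
In big-endian order the high byte comes first in memory.
The bytes are already most-significant first: 0x6DED01A7.
0x6DED01A7 = 1844248999.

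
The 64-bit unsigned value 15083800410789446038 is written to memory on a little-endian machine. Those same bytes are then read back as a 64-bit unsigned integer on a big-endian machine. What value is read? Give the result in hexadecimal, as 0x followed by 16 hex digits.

0x9601FF638E6C54D1

15083800410789446038 in 64-bit hexadecimal is 0xD1546C8E63FF0196.
Stored little-endian, the bytes at ascending addresses are 96 01 FF 63 8E 6C 54 D1.
Read back as big-endian, the last byte is least significant, giving 0x9601FF638E6C54D1.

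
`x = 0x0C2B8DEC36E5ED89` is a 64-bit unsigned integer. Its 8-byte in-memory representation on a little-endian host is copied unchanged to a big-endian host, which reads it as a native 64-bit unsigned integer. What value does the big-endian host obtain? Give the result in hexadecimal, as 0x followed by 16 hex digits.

0x89EDE536EC8D2B0C

Stored little-endian, the bytes at ascending addresses are 89 ED E5 36 EC 8D 2B 0C.
Read back as big-endian, the last byte is least significant, giving 0x89EDE536EC8D2B0C.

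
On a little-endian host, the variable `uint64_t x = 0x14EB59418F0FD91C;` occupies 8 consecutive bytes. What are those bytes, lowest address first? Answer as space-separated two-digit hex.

1C D9 0F 8F 41 59 EB 14

Split into bytes (most-significant first): 14 EB 59 41 8F 0F D9 1C.
Little-endian: lowest address holds the least-significant byte.
So at ascending addresses the bytes are 1C D9 0F 8F 41 59 EB 14.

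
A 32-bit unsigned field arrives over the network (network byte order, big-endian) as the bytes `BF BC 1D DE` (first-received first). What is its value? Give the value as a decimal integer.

3216776670

In big-endian order the high byte comes first in memory.
The bytes are already most-significant first: 0xBFBC1DDE.
0xBFBC1DDE = 3216776670.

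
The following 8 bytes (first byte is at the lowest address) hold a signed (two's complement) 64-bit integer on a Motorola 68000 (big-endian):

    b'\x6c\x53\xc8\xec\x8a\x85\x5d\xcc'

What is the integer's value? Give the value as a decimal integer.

Big-endian: lowest address holds the most-significant byte.
The bytes are already most-significant first: 0x6C53C8EC8A855DCC.
0x6C53C8EC8A855DCC = 7805803497425034700.

7805803497425034700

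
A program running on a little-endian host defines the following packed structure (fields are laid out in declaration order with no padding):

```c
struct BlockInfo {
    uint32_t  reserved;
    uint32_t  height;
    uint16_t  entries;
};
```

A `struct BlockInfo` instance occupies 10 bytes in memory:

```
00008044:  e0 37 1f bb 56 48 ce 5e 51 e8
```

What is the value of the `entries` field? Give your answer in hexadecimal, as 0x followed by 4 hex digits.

0xE851

`entries` follows `reserved` (4 B), `height` (4 B), so it starts at offset 4 + 4 = 8 and occupies 2 bytes.
Bytes at offsets 8..9: 51 E8.
Little-endian stores the least-significant byte at the lowest address.
Reassemble most-significant byte first: E8 51 → 0xE851.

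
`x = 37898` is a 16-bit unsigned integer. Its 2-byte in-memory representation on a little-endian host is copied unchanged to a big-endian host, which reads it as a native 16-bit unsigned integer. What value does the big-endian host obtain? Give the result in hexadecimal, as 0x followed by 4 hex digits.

0x0A94

37898 in 16-bit hexadecimal is 0x940A.
Stored little-endian, the bytes at ascending addresses are 0A 94.
Read back as big-endian, the last byte is least significant, giving 0x0A94.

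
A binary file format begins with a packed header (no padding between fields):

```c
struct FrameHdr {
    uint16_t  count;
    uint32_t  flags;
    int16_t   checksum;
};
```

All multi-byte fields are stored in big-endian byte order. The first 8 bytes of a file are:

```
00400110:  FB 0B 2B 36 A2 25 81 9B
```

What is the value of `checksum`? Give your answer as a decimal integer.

`checksum` follows `count` (2 B), `flags` (4 B), so it starts at offset 2 + 4 = 6 and occupies 2 bytes.
Bytes at offsets 6..7: 81 9B.
In big-endian order the high byte comes first in memory.
The bytes are already most-significant first: 0x819B.
Top bit is set, so as a signed 16-bit value this is 0x819B − 2^16 = -32357.

-32357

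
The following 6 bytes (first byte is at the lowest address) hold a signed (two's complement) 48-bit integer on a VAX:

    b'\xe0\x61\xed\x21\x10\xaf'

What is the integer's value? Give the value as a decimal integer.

Little-endian stores the least-significant byte at the lowest address.
Reassemble most-significant byte first: AF 10 21 ED 61 E0 → 0xAF1021ED61E0.
Top bit is set, so as a signed 48-bit value this is 0xAF1021ED61E0 − 2^48 = -88991153167904.

-88991153167904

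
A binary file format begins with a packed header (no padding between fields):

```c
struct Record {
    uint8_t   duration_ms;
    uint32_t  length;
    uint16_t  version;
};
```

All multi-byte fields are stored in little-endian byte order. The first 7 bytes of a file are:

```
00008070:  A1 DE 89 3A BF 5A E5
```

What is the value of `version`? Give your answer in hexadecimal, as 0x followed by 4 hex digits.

0xE55A

`version` follows `duration_ms` (1 B), `length` (4 B), so it starts at offset 1 + 4 = 5 and occupies 2 bytes.
Bytes at offsets 5..6: 5A E5.
In little-endian order the low byte comes first in memory.
Reassemble most-significant byte first: E5 5A → 0xE55A.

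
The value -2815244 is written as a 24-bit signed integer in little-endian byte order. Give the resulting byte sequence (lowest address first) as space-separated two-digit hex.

F4 0A D5

Two's complement of -2815244 in 24 bits: 2815244 = 0x2AF50C; invert → 0xD50AF3; add 1 → 0xD50AF4.
Split into bytes (most-significant first): D5 0A F4.
Little-endian stores the least-significant byte at the lowest address.
So at ascending addresses the bytes are F4 0A D5.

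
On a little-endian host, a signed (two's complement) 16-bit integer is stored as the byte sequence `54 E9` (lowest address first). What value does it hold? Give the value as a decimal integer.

Little-endian: lowest address holds the least-significant byte.
Reassemble most-significant byte first: E9 54 → 0xE954.
Top bit is set, so as a signed 16-bit value this is 0xE954 − 2^16 = -5804.

-5804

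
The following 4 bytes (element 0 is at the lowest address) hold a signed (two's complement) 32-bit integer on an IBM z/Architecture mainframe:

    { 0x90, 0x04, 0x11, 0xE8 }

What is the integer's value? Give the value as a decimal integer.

-1878781464

In big-endian order the high byte comes first in memory.
The bytes are already most-significant first: 0x900411E8.
Top bit is set, so as a signed 32-bit value this is 0x900411E8 − 2^32 = -1878781464.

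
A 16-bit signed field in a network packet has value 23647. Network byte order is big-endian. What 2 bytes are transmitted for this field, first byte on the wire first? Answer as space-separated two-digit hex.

5C 5F

23647 in hexadecimal, padded to 16 bits, is 0x5C5F.
Split into bytes (most-significant first): 5C 5F.
In big-endian order the high byte comes first in memory.
So the memory order matches the most-significant-first order: 5C 5F.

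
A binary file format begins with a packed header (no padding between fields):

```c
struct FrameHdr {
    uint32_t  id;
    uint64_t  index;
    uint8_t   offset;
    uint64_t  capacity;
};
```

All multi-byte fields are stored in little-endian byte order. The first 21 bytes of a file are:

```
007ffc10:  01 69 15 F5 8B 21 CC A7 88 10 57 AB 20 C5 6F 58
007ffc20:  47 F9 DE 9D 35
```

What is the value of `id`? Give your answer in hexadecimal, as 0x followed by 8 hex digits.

0xF5156901

`id` is the first field, at byte offset 0, occupying 4 bytes.
Bytes at offsets 0..3: 01 69 15 F5.
In little-endian order the low byte comes first in memory.
Reassemble most-significant byte first: F5 15 69 01 → 0xF5156901.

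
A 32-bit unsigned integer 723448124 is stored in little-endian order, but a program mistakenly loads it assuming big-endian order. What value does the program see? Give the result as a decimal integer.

723448124 in 32-bit hexadecimal is 0x2B1EF13C.
Stored little-endian, the bytes at ascending addresses are 3C F1 1E 2B.
Read back as big-endian, the last byte is least significant, giving 0x3CF11E2B.
0x3CF11E2B = 1022434859.

1022434859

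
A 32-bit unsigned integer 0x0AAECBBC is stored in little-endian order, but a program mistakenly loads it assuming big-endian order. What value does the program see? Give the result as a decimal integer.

3167464970

Stored little-endian, the bytes at ascending addresses are BC CB AE 0A.
Read back as big-endian, the last byte is least significant, giving 0xBCCBAE0A.
0xBCCBAE0A = 3167464970.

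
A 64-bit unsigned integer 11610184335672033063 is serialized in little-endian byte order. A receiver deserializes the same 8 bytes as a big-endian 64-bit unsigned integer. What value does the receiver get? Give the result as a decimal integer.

11610184335672033063 in 64-bit hexadecimal is 0xA11FA923D0893F27.
Stored little-endian, the bytes at ascending addresses are 27 3F 89 D0 23 A9 1F A1.
Read back as big-endian, the last byte is least significant, giving 0x273F89D023A91FA1.
0x273F89D023A91FA1 = 2828130618056449953.

2828130618056449953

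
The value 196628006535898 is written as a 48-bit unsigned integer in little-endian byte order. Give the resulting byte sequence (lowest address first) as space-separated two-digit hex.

196628006535898 in hexadecimal, padded to 48 bits, is 0xB2D5067B82DA.
Split into bytes (most-significant first): B2 D5 06 7B 82 DA.
Little-endian stores the least-significant byte at the lowest address.
So at ascending addresses the bytes are DA 82 7B 06 D5 B2.

DA 82 7B 06 D5 B2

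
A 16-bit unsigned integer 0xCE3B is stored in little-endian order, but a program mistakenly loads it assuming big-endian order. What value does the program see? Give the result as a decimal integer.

Stored little-endian, the bytes at ascending addresses are 3B CE.
Read back as big-endian, the last byte is least significant, giving 0x3BCE.
0x3BCE = 15310.

15310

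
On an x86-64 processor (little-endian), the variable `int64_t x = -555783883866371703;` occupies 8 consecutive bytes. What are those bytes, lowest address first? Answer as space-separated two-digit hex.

89 09 42 96 80 75 49 F8

Two's complement of -555783883866371703 in 64 bits: 555783883866371703 = 0x07B68A7F69BDF677; invert → 0xF849758096420988; add 1 → 0xF849758096420989.
Split into bytes (most-significant first): F8 49 75 80 96 42 09 89.
In little-endian order the low byte comes first in memory.
So at ascending addresses the bytes are 89 09 42 96 80 75 49 F8.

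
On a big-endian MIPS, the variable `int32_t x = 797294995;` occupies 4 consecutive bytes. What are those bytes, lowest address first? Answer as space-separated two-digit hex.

2F 85 C1 93

797294995 in hexadecimal, padded to 32 bits, is 0x2F85C193.
Split into bytes (most-significant first): 2F 85 C1 93.
Big-endian stores the most-significant byte at the lowest address.
So the memory order matches the most-significant-first order: 2F 85 C1 93.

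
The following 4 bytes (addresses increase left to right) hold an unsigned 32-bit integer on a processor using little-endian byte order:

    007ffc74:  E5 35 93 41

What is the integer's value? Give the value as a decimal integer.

1100166629

Little-endian: lowest address holds the least-significant byte.
Reassemble most-significant byte first: 41 93 35 E5 → 0x419335E5.
0x419335E5 = 1100166629.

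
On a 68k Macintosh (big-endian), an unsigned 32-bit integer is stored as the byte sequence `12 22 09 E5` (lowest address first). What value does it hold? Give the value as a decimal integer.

304220645

In big-endian order the high byte comes first in memory.
The bytes are already most-significant first: 0x122209E5.
0x122209E5 = 304220645.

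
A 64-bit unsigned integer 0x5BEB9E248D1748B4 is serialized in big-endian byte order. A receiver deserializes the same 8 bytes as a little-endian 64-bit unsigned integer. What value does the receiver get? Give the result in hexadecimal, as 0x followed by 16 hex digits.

0xB448178D249EEB5B

Stored big-endian, the bytes at ascending addresses are 5B EB 9E 24 8D 17 48 B4.
Read back as little-endian, the first byte is least significant, giving 0xB448178D249EEB5B.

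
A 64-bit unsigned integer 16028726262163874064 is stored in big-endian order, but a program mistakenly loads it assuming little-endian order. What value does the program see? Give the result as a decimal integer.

16028726262163874064 in 64-bit hexadecimal is 0xDE71799C9240A110.
Stored big-endian, the bytes at ascending addresses are DE 71 79 9C 92 40 A1 10.
Read back as little-endian, the first byte is least significant, giving 0x10A140929C7971DE.
0x10A140929C7971DE = 1198309974291870174.

1198309974291870174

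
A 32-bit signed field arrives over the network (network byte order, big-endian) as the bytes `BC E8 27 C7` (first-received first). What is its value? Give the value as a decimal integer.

-1125636153

In big-endian order the high byte comes first in memory.
The bytes are already most-significant first: 0xBCE827C7.
Top bit is set, so as a signed 32-bit value this is 0xBCE827C7 − 2^32 = -1125636153.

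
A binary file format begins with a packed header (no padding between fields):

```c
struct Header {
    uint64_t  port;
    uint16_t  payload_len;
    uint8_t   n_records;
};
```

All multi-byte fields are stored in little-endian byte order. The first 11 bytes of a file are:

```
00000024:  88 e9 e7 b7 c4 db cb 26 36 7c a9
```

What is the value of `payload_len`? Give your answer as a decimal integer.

`payload_len` follows `port` (8 bytes), so it starts at byte offset 8 and occupies 2 bytes.
Bytes at offsets 8..9: 36 7C.
Little-endian: lowest address holds the least-significant byte.
Reassemble most-significant byte first: 7C 36 → 0x7C36.
0x7C36 = 31798.

31798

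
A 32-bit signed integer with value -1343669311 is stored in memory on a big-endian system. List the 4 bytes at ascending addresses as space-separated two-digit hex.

Two's complement of -1343669311 in 32 bits: 1343669311 = 0x5016C43F; invert → 0xAFE93BC0; add 1 → 0xAFE93BC1.
Split into bytes (most-significant first): AF E9 3B C1.
Big-endian stores the most-significant byte at the lowest address.
So the memory order matches the most-significant-first order: AF E9 3B C1.

AF E9 3B C1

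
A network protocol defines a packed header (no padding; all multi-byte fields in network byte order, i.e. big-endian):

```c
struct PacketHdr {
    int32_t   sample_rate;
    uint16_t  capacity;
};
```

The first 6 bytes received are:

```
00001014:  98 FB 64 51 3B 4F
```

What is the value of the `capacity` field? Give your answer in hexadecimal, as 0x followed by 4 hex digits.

`capacity` follows `sample_rate` (4 bytes), so it starts at byte offset 4 and occupies 2 bytes.
Bytes at offsets 4..5: 3B 4F.
In big-endian order the high byte comes first in memory.
The bytes are already most-significant first: 0x3B4F.

0x3B4F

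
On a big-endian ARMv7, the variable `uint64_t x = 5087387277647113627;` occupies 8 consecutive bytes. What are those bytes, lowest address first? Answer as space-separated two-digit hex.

46 9A 07 C6 5E FF 6D 9B

5087387277647113627 in hexadecimal, padded to 64 bits, is 0x469A07C65EFF6D9B.
Split into bytes (most-significant first): 46 9A 07 C6 5E FF 6D 9B.
In big-endian order the high byte comes first in memory.
So the memory order matches the most-significant-first order: 46 9A 07 C6 5E FF 6D 9B.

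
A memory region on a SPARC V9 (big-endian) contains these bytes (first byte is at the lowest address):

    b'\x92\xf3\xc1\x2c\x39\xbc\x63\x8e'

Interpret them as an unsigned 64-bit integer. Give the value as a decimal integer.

10589019544569537422

Big-endian stores the most-significant byte at the lowest address.
The bytes are already most-significant first: 0x92F3C12C39BC638E.
0x92F3C12C39BC638E = 10589019544569537422.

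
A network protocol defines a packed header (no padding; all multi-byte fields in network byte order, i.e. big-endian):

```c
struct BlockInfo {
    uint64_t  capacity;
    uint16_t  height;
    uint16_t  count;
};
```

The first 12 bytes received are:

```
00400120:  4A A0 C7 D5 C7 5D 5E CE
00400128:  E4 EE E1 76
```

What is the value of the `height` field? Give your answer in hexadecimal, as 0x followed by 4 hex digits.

`height` follows `capacity` (8 bytes), so it starts at byte offset 8 and occupies 2 bytes.
Bytes at offsets 8..9: E4 EE.
Big-endian: lowest address holds the most-significant byte.
The bytes are already most-significant first: 0xE4EE.

0xE4EE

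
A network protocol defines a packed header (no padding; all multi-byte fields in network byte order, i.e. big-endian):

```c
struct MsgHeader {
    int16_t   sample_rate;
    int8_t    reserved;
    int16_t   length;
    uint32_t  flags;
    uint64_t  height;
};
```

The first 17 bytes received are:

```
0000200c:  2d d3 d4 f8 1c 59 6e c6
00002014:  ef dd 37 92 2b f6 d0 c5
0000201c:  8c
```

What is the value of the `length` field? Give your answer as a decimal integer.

-2020

`length` follows `sample_rate` (2 B), `reserved` (1 B), so it starts at offset 2 + 1 = 3 and occupies 2 bytes.
Bytes at offsets 3..4: F8 1C.
In big-endian order the high byte comes first in memory.
The bytes are already most-significant first: 0xF81C.
Top bit is set, so as a signed 16-bit value this is 0xF81C − 2^16 = -2020.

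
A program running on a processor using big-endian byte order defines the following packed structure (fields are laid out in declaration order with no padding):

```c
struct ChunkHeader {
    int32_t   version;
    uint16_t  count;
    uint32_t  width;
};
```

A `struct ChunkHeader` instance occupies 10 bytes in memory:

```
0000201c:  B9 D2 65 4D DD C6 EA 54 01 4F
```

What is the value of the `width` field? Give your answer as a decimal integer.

`width` follows `version` (4 B), `count` (2 B), so it starts at offset 4 + 2 = 6 and occupies 4 bytes.
Bytes at offsets 6..9: EA 54 01 4F.
In big-endian order the high byte comes first in memory.
The bytes are already most-significant first: 0xEA54014F.
0xEA54014F = 3931373903.

3931373903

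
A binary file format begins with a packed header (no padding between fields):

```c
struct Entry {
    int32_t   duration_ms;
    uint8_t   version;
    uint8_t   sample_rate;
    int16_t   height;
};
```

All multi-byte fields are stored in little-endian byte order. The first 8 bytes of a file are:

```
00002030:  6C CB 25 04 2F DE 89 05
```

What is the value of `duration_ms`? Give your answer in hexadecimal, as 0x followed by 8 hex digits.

0x0425CB6C

`duration_ms` is the first field, at byte offset 0, occupying 4 bytes.
Bytes at offsets 0..3: 6C CB 25 04.
Little-endian: lowest address holds the least-significant byte.
Reassemble most-significant byte first: 04 25 CB 6C → 0x0425CB6C.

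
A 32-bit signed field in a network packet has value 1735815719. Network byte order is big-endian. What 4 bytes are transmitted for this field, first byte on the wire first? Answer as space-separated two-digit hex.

1735815719 in hexadecimal, padded to 32 bits, is 0x67767227.
Split into bytes (most-significant first): 67 76 72 27.
In big-endian order the high byte comes first in memory.
So the memory order matches the most-significant-first order: 67 76 72 27.

67 76 72 27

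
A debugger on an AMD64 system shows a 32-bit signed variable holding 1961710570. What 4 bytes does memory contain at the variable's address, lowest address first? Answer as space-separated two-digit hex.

EA 53 ED 74

1961710570 in hexadecimal, padded to 32 bits, is 0x74ED53EA.
Split into bytes (most-significant first): 74 ED 53 EA.
Little-endian stores the least-significant byte at the lowest address.
So at ascending addresses the bytes are EA 53 ED 74.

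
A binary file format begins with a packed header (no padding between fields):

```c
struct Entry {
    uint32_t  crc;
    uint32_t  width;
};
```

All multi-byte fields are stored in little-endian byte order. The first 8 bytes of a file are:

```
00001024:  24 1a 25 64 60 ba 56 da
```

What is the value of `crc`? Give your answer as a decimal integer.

1680153124

`crc` is the first field, at byte offset 0, occupying 4 bytes.
Bytes at offsets 0..3: 24 1A 25 64.
In little-endian order the low byte comes first in memory.
Reassemble most-significant byte first: 64 25 1A 24 → 0x64251A24.
0x64251A24 = 1680153124.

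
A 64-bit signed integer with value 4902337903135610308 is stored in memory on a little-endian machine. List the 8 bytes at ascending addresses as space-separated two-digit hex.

C4 D5 54 65 59 9A 08 44

4902337903135610308 in hexadecimal, padded to 64 bits, is 0x44089A596554D5C4.
Split into bytes (most-significant first): 44 08 9A 59 65 54 D5 C4.
Little-endian: lowest address holds the least-significant byte.
So at ascending addresses the bytes are C4 D5 54 65 59 9A 08 44.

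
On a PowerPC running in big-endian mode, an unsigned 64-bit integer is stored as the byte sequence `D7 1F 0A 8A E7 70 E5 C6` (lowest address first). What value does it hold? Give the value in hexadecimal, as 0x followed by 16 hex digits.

Big-endian stores the most-significant byte at the lowest address.
The bytes are already most-significant first: 0xD71F0A8AE770E5C6.

0xD71F0A8AE770E5C6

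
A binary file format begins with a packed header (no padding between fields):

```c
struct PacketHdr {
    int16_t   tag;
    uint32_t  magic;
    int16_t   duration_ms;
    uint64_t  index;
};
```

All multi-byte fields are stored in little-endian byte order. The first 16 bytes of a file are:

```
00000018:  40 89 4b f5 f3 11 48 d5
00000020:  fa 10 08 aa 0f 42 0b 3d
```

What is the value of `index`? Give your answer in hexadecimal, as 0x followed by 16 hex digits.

`index` follows `tag` (2 B), `magic` (4 B), `duration_ms` (2 B), so it starts at offset 2 + 4 + 2 = 8 and occupies 8 bytes.
Bytes at offsets 8..15: FA 10 08 AA 0F 42 0B 3D.
Little-endian: lowest address holds the least-significant byte.
Reassemble most-significant byte first: 3D 0B 42 0F AA 08 10 FA → 0x3D0B420FAA0810FA.

0x3D0B420FAA0810FA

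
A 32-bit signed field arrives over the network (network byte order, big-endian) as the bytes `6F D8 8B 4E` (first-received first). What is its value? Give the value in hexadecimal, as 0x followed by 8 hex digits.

Big-endian stores the most-significant byte at the lowest address.
The bytes are already most-significant first: 0x6FD88B4E.

0x6FD88B4E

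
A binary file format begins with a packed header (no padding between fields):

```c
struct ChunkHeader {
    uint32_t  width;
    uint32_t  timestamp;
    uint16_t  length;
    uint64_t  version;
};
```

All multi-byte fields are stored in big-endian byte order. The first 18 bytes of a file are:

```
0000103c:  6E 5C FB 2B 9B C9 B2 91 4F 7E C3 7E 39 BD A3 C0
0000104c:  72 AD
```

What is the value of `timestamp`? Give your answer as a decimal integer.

2613686929

`timestamp` follows `width` (4 bytes), so it starts at byte offset 4 and occupies 4 bytes.
Bytes at offsets 4..7: 9B C9 B2 91.
In big-endian order the high byte comes first in memory.
The bytes are already most-significant first: 0x9BC9B291.
0x9BC9B291 = 2613686929.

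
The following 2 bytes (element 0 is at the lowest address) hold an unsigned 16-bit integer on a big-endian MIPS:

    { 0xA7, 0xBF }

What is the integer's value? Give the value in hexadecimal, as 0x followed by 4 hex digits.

Big-endian stores the most-significant byte at the lowest address.
The bytes are already most-significant first: 0xA7BF.

0xA7BF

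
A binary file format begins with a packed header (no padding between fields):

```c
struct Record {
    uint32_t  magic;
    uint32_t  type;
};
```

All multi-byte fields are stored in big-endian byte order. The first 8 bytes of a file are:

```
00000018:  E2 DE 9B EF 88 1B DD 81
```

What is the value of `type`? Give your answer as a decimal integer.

`type` follows `magic` (4 bytes), so it starts at byte offset 4 and occupies 4 bytes.
Bytes at offsets 4..7: 88 1B DD 81.
In big-endian order the high byte comes first in memory.
The bytes are already most-significant first: 0x881BDD81.
0x881BDD81 = 2283527553.

2283527553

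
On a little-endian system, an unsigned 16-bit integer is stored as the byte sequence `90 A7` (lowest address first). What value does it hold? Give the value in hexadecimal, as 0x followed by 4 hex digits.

0xA790

Little-endian stores the least-significant byte at the lowest address.
Reassemble most-significant byte first: A7 90 → 0xA790.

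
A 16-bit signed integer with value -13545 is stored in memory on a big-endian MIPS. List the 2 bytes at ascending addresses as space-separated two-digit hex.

Two's complement of -13545 in 16 bits: 13545 = 0x34E9; invert → 0xCB16; add 1 → 0xCB17.
Split into bytes (most-significant first): CB 17.
Big-endian: lowest address holds the most-significant byte.
So the memory order matches the most-significant-first order: CB 17.

CB 17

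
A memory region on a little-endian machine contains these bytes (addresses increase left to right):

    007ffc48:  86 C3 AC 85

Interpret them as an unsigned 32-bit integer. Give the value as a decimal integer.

2242691974

Little-endian: lowest address holds the least-significant byte.
Reassemble most-significant byte first: 85 AC C3 86 → 0x85ACC386.
0x85ACC386 = 2242691974.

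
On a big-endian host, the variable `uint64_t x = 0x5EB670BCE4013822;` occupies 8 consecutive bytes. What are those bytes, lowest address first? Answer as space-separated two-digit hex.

5E B6 70 BC E4 01 38 22

Split into bytes (most-significant first): 5E B6 70 BC E4 01 38 22.
In big-endian order the high byte comes first in memory.
So the memory order matches the most-significant-first order: 5E B6 70 BC E4 01 38 22.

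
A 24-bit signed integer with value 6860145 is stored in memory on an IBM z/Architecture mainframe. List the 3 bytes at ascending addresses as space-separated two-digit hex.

6860145 in hexadecimal, padded to 24 bits, is 0x68AD71.
Split into bytes (most-significant first): 68 AD 71.
Big-endian stores the most-significant byte at the lowest address.
So the memory order matches the most-significant-first order: 68 AD 71.

68 AD 71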